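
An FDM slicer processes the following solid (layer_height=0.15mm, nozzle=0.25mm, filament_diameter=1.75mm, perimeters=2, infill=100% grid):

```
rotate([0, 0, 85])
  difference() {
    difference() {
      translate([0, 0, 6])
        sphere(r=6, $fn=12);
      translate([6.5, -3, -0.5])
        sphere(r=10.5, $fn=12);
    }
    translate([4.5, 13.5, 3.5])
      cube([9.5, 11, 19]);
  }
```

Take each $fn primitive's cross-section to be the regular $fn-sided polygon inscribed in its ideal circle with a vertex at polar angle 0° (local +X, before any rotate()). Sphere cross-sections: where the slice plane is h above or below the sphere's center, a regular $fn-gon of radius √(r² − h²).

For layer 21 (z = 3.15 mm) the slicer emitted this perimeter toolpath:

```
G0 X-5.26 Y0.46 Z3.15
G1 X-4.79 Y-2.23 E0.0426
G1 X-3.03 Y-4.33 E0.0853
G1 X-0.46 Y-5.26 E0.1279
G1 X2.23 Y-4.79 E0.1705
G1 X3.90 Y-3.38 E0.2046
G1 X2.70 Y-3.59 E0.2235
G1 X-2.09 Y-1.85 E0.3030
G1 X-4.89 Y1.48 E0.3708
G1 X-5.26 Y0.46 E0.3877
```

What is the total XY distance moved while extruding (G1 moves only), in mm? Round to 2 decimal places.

Sum the Euclidean lengths of each G1 segment: total = 24.87 mm.

24.87 mm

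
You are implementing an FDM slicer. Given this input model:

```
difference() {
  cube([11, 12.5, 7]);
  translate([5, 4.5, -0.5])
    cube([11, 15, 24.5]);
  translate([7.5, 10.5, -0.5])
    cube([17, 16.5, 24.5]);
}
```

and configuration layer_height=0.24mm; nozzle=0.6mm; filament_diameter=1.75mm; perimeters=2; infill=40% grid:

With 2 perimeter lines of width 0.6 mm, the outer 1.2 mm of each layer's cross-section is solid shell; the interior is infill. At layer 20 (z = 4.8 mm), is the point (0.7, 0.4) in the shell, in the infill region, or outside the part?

At z = 4.8 mm: the 11×12.5 cube contributes its full rectangle; the 11×15 cube at (5, 4.5) contributes its full rectangle; the cube at (7.5, 10.5) is present — its section is the full 17×16.5 rectangle; After the difference (first − rest): starting from the 11×12.5 cube, the 11×15 cube at (5, 4.5) partially overlaps it — only the 48.00 mm² overlap (of its 165.00 mm²) is removed, clipping the outline; the 17×16.5 cube at (7.5, 10.5) misses the remaining region (no effect) — 1 connected region. Overall, the cross-section is a single solid region. The nearest boundary edge runs (11.00, 0.00)→(0.00, 0.00); distance from the point to it = 0.40 mm. The point is inside the cross-section, 0.40 mm from the nearest boundary — within the 1.2 mm shell band (2 × 0.6).

shell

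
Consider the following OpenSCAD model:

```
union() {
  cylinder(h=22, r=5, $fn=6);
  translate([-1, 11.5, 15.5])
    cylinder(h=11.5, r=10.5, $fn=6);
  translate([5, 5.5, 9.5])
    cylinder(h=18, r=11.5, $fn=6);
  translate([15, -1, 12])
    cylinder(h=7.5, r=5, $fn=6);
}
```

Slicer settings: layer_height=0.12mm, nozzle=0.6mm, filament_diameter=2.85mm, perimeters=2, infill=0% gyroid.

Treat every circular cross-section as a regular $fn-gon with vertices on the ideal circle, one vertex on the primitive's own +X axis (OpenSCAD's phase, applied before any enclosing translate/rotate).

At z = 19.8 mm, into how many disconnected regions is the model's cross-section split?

1

At z = 19.8 mm: the r=5 cylinder contributes a regular 6-gon of circumradius 5; the r=10.5 cylinder at (-1, 11.5) contributes a regular 6-gon of circumradius 10.5; the r=11.5 cylinder at (5, 5.5) contributes a regular 6-gon of circumradius 11.5; the cylinder at (15, -1) does not reach this height (z outside [12, 19.5]); Merging all regions: the regions partially overlap (shared area 205.53 mm²), so overlapping operands fuse into one piece — 1 connected region. The result has 1 disconnected region.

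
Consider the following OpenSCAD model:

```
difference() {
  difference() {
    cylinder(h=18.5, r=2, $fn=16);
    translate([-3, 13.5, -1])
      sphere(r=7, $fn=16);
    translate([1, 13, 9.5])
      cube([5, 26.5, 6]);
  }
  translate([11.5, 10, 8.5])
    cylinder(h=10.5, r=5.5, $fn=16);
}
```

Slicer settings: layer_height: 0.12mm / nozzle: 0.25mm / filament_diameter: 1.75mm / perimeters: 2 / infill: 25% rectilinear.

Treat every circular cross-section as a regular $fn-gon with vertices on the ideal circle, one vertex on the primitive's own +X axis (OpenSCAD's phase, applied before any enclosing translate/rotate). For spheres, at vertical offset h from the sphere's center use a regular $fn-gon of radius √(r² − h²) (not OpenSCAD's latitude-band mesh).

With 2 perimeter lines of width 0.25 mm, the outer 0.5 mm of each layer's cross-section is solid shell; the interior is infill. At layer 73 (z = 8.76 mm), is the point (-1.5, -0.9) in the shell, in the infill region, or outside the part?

shell

At z = 8.76 mm: the r=2 cylinder gives a regular 16-gon of circumradius 2 (constant along its height); the sphere at (-3, 13.5) is absent (|z−center|=9.760 > r=7); the cube at (1, 13) is not intersected at this z (z outside [9.5, 15.5]); Taking the first minus the rest: none of the subtracted shapes is present at this height, so the r=2 cylinder is unchanged — 1 connected region; the r=5.5 cylinder at (11.5, 10) gives a regular 16-gon of circumradius 5.5 (constant along its height); Subtracting the remaining from the first: starting from the result so far, the r=5.5 cylinder at (11.5, 10) misses the remaining region (no effect) — 1 connected region. Overall, the cross-section is a single solid region. The nearest boundary edge runs (-1.41, -1.41)→(-1.85, -0.77); distance from the point to it = 0.21 mm. The point is inside the cross-section, 0.21 mm from the nearest boundary — within the 0.5 mm shell band (2 × 0.25).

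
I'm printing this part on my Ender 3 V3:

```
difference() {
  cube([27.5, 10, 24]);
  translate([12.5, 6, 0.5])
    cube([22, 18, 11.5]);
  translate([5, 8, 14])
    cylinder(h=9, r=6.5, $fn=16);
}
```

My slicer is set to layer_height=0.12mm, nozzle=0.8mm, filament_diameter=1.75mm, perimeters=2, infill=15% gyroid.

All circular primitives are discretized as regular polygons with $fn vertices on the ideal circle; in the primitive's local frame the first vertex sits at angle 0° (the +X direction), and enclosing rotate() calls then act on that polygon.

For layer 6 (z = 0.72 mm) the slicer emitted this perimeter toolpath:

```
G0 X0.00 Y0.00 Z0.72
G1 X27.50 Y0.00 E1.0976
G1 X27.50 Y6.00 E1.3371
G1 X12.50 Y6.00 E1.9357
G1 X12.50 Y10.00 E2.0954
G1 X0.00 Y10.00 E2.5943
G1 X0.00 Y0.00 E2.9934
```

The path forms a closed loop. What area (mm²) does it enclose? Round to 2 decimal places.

Apply the shoelace formula to the sequence of (X, Y) vertices; enclosed area = 215.00 mm².

215.00 mm²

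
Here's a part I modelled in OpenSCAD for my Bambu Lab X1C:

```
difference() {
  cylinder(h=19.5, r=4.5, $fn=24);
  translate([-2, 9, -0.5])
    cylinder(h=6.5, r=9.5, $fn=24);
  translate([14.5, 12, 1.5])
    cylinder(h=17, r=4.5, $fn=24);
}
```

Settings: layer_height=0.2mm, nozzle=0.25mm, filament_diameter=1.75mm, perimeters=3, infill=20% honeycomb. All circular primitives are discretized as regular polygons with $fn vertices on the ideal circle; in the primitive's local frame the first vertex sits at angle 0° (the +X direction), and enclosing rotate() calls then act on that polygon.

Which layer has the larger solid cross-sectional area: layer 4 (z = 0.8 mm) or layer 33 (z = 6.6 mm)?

Layer 4 (z = 0.8): the r=4.5 cylinder gives a regular 24-gon of circumradius 4.5 (constant along its height) (area = (24/2)·4.500²·sin(360°/24) = 62.89 mm²); the cylinder at (-2, 9): section is a regular 24-gon, circumradius r=9.5 (area = (24/2)·9.500²·sin(360°/24) = 280.30 mm²); the cylinder at (14.5, 12) is not intersected at this z (z outside [1.5, 18.5]); Subtracting the remaining from the first: starting from the r=4.5 cylinder (62.89 mm²), the r=9.5 cylinder at (-2, 9) partially overlaps it — only the 30.24 mm² overlap (of its 280.30 mm²) is removed, clipping the outline — area = 32.65 mm². So its area = 32.65 mm². Layer 33 (z = 6.6): the cylinder: section is a regular 24-gon, circumradius r=4.5 (area = (24/2)·4.500²·sin(360°/24) = 62.89 mm²); the cylinder at (-2, 9) does not reach this height (z outside [-0.5, 6]); the r=4.5 cylinder at (14.5, 12) gives a regular 24-gon of circumradius 4.5 (constant along its height) (area = (24/2)·4.500²·sin(360°/24) = 62.89 mm²); Subtracting the remaining from the first: starting from the r=4.5 cylinder (62.89 mm²), the r=4.5 cylinder at (14.5, 12) misses the remaining region (no effect) — area = 62.89 mm². So its area = 62.89 mm². Layer 33 is larger (62.89 vs 32.65 mm²).

layer 33 (z = 6.6 mm)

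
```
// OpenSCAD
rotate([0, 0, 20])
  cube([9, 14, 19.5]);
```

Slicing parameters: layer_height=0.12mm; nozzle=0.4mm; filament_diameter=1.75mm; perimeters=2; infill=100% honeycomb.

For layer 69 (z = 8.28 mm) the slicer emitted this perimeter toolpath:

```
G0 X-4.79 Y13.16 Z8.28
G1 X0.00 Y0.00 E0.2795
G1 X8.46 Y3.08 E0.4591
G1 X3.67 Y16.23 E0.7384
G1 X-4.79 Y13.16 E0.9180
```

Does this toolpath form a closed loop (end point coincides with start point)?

yes

Start point (G0): (-4.79, 13.16). End point (last G1): the path returns to the start — closed.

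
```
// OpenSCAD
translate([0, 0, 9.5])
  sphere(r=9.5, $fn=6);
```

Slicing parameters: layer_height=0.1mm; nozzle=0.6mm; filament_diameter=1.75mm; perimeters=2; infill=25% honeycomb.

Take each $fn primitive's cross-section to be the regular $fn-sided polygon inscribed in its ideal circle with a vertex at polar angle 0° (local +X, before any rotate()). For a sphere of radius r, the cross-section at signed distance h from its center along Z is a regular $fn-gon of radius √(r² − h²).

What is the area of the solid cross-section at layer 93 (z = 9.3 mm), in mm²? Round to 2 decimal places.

234.37 mm²

At z = 9.3 mm: the sphere: section is a regular 6-gon, circumradius = √(r²−h²) = √(9.5²−0.2²) = 9.498 (area = (6/2)·9.498²·sin(360°/6) = 234.37 mm²). Overall, the cross-section is a single solid region. Net area = 234.37 mm².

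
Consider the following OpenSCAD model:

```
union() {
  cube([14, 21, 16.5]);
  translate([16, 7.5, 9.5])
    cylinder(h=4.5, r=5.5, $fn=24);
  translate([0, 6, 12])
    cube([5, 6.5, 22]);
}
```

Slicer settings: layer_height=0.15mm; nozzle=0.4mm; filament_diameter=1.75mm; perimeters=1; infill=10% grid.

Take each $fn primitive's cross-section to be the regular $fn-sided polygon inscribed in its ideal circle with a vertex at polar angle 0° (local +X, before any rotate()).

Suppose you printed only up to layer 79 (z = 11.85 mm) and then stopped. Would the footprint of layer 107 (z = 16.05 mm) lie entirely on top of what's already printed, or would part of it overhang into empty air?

entirely on top

Compare the two slices. At z = 11.85: the cube (footprint 14×21) is included at this height (area 294.00 mm²); the r=5.5 cylinder at (16, 7.5) gives a regular 24-gon of circumradius 5.5 (constant along its height) (area = (24/2)·5.500²·sin(360°/24) = 93.95 mm²); the cube at (0, 6) does not reach this height (z outside [12, 34]); Merging all regions: the regions partially overlap — summed areas 387.95 mm² minus the doubly-counted overlap 25.60 mm² gives 362.36 mm² — area = 362.36 mm². At z = 16.05: the cube is present — its section is the full 14×21 rectangle (area 294.00 mm²); the cylinder at (16, 7.5) does not reach this height (z outside [9.5, 14]); the cube at (0, 6) (footprint 5×6.5) is included at this height (area 32.50 mm²); Combining (union): the 5×6.5 cube at (0, 6) lies entirely inside the 14×21 cube, so the union is just the 14×21 cube — area = 294.00 mm². Checking containment: the cross-section at z = 16.05 is a subset of the cross-section at z = 11.85.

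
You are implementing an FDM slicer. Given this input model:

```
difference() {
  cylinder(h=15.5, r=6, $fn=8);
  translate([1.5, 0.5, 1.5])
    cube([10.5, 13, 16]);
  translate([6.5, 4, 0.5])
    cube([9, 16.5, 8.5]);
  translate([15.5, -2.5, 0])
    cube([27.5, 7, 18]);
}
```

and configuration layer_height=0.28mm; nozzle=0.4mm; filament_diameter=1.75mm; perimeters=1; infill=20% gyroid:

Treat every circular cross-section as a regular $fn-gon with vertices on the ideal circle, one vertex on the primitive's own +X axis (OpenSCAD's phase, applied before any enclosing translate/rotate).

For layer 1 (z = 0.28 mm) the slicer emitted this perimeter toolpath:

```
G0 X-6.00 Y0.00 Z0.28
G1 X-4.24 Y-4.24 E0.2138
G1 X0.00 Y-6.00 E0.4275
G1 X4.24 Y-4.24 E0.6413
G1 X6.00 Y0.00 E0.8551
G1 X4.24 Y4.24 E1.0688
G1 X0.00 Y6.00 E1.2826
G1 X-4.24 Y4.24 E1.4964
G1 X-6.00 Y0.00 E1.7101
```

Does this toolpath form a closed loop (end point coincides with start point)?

yes

Start point (G0): (-6.00, 0.00). End point (last G1): the path returns to the start — closed.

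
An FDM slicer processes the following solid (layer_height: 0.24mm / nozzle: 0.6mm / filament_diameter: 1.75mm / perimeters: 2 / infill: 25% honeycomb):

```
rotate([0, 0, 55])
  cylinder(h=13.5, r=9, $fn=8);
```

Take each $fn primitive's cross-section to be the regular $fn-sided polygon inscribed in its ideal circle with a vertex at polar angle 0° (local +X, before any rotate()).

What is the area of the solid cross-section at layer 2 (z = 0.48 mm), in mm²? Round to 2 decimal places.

At z = 0.48 mm: the r=9 cylinder contributes a regular 8-gon of circumradius 9 (area = (8/2)·9.000²·sin(360°/8) = 229.10 mm²); (rotated 55° about Z; rotation is an isometry so areas/perimeters/island counts are preserved). Overall, the cross-section is a single solid region. Net area = 229.10 mm².

229.10 mm²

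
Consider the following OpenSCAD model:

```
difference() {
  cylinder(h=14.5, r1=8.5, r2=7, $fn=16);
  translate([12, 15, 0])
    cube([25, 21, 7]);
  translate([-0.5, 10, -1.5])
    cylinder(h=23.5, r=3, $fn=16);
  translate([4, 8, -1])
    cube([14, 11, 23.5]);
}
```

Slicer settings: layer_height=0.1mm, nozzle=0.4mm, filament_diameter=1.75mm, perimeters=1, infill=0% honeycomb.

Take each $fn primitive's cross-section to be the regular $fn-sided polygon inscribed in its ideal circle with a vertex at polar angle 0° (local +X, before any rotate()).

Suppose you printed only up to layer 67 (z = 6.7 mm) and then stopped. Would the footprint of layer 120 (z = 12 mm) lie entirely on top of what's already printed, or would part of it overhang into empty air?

Compare the two slices. At z = 6.7: the cone: at t=0.462 of its height the radius interpolates to r₁+(r₂−r₁)t = 7.807, giving a regular 16-gon of that circumradius (area = (16/2)·7.807²·sin(360°/16) = 186.59 mm²); the cube at (12, 15) is present — its section is the full 25×21 rectangle (area 525.00 mm²); the cylinder at (-0.5, 10): section is a regular 16-gon, circumradius r=3 (area = (16/2)·3.000²·sin(360°/16) = 27.55 mm²); the cube at (4, 8) is present — its section is the full 14×11 rectangle (area 154.00 mm²); After the difference (first − rest): starting from the cone (186.59 mm²), the 25×21 cube at (12, 15) misses the remaining region (no effect); the r=3 cylinder at (-0.5, 10) partially overlaps it — only the 1.43 mm² overlap (of its 27.55 mm²) is removed, clipping the outline; the 14×11 cube at (4, 8) misses the remaining region (no effect) — area = 185.16 mm². At z = 12: the cone (r1=8.5→r2=7) has section circumradius 7.259 here — a regular 16-gon (area = (16/2)·7.259²·sin(360°/16) = 161.30 mm²); the cube at (12, 15) is absent (z outside [0, 7]); the r=3 cylinder at (-0.5, 10) gives a regular 16-gon of circumradius 3 (constant along its height) (area = (16/2)·3.000²·sin(360°/16) = 27.55 mm²); the cube at (4, 8) is present — its section is the full 14×11 rectangle (area 154.00 mm²); Taking the first minus the rest: starting from the cone (161.30 mm²), the r=3 cylinder at (-0.5, 10) partially overlaps it — only the 0.14 mm² overlap (of its 27.55 mm²) is removed, clipping the outline; the 14×11 cube at (4, 8) misses the remaining region (no effect) — area = 161.16 mm². Checking containment: the cross-section at z = 12 is a subset of the cross-section at z = 6.7.

entirely on top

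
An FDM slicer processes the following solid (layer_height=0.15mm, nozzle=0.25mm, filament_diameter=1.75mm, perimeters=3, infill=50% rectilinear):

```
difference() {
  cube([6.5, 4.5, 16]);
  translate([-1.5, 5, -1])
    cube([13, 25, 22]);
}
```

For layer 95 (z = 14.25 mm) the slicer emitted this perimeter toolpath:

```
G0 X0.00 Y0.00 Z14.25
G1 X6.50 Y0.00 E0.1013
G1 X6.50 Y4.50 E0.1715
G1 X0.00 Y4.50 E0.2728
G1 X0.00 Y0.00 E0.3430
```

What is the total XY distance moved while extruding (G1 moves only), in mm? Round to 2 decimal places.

Sum the Euclidean lengths of each G1 segment: total = 22.00 mm.

22.00 mm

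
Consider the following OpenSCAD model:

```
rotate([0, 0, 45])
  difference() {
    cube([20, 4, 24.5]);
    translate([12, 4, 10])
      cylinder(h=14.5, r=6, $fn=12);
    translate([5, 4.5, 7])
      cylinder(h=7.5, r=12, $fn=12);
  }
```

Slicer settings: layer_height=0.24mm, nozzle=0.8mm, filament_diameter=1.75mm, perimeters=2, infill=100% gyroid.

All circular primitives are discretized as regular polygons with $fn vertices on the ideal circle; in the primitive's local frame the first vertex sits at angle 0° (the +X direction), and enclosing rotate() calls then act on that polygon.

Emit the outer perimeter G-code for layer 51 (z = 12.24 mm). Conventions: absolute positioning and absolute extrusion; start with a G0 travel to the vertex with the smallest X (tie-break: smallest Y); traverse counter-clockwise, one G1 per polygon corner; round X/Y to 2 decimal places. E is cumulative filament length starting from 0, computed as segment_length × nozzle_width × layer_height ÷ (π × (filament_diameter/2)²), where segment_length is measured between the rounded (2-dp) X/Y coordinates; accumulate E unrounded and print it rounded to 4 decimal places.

At z = 12.24 mm: the cube is present — its section is the full 20×4 rectangle; the cylinder at (12, 4): section is a regular 12-gon, circumradius r=6; the r=12 cylinder at (5, 4.5) gives a regular 12-gon of circumradius 12 (constant along its height); Subtracting the remaining from the first: starting from the 20×4 cube, the r=6 cylinder at (12, 4) partially overlaps it — only the 42.98 mm² overlap (of its 108.00 mm²) is removed, clipping the outline; the r=12 cylinder at (5, 4.5) partially overlaps it — only the 26.51 mm² overlap (of its 432.00 mm²) is removed, clipping the outline — 1 connected region; (rotated 45° about Z; rotation is an isometry so areas/perimeters/island counts are preserved). The outline is a single polygon with 5 vertices. Extrusion per mm of travel: 0.8 × 0.24 / (π × 0.875²) = 0.079824. Accumulating E over each segment gives final E = 1.1435.

G0 X9.90 Y15.56 Z12.24
G1 X11.45 Y12.87 E0.2478
G1 X11.45 Y11.45 E0.3612
G1 X14.14 Y14.14 E0.6648
G1 X11.31 Y16.97 E0.9843
G1 X9.90 Y15.56 E1.1435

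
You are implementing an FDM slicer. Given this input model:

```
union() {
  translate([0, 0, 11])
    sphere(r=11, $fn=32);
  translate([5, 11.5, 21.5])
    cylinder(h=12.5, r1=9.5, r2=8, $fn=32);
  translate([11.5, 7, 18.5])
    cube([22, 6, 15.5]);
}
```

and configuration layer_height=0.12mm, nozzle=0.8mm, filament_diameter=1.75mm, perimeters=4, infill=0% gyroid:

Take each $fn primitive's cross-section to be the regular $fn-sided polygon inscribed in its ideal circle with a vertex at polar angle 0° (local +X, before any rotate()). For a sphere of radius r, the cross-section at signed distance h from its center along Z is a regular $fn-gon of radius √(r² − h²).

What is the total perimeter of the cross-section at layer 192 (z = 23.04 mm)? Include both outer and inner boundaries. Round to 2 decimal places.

At z = 23.04 mm: the sphere is absent (|z−center|=12.040 > r=11); the cone at (5, 11.5) (r1=9.5→r2=8) has section circumradius 9.315 here — a regular 32-gon (perimeter = 2·32·9.315·sin(180°/32) = 58.44 mm); the 22×6 cube at (11.5, 7) contributes its full rectangle (perimeter 56.00 mm); Merging all regions: the regions partially overlap (shared area 14.94 mm²), so the edge portions inside another operand are dropped and the merged outline is re-measured after clipping — boundary = 97.94 mm. Overall, the cross-section is a single solid region. Total boundary length (outer) = 97.94 mm.

97.94 mm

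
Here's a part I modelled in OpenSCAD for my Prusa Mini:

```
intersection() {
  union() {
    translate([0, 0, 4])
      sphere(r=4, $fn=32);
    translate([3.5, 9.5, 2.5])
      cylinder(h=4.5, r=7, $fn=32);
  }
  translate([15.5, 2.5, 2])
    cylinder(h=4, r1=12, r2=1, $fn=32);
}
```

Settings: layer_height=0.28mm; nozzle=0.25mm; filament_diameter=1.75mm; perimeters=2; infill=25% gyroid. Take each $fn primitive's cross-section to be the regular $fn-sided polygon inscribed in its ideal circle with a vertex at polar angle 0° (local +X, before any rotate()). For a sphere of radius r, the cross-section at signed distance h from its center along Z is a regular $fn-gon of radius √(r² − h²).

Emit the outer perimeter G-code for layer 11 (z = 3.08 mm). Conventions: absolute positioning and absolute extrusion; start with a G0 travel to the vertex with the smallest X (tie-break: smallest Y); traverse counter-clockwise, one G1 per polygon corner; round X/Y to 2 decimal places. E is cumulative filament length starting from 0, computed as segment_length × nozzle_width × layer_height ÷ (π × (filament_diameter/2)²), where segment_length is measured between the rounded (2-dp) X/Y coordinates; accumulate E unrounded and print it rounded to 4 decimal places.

At z = 3.08 mm: the r=4 sphere slices to a regular 32-gon of circumradius 3.893 (√(r²−h²) with h=0.92 from center); the cylinder at (3.5, 9.5): section is a regular 32-gon, circumradius r=7; Merging all regions: the regions partially overlap (shared area 1.85 mm²), so overlapping operands fuse into one piece — 1 connected region; the cone at (15.5, 2.5): at t=0.270 of its height the radius interpolates to r₁+(r₂−r₁)t = 9.030, giving a regular 32-gon of that circumradius; After intersecting: the cone at (15.5, 2.5) partially overlaps the result so far; clipping to the common part keeps 11.02 mm² — 1 connected region. The outline is a single polygon with 12 vertices. Extrusion per mm of travel: 0.25 × 0.28 / (π × 0.875²) = 0.029103. Accumulating E over each segment gives final E = 0.4768.

G0 X6.54 Y3.23 Z3.08
G1 X7.39 Y3.68 E0.0280
G1 X8.45 Y4.55 E0.0679
G1 X9.32 Y5.61 E0.1078
G1 X9.97 Y6.82 E0.1478
G1 X10.37 Y8.13 E0.1876
G1 X10.50 Y9.50 E0.2277
G1 X10.45 Y9.98 E0.2417
G1 X9.11 Y8.89 E0.2920
G1 X7.99 Y7.52 E0.3435
G1 X7.16 Y5.96 E0.3949
G1 X6.64 Y4.26 E0.4467
G1 X6.54 Y3.23 E0.4768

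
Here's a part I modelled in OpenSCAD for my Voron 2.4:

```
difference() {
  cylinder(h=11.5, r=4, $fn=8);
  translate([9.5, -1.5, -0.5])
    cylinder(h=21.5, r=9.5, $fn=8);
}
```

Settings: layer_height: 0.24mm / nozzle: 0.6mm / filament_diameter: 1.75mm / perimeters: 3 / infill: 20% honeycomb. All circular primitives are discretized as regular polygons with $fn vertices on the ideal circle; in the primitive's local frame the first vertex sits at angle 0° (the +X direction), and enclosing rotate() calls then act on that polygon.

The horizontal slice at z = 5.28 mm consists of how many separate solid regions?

At z = 5.28 mm: the cylinder: section is a regular 8-gon, circumradius r=4; the cylinder at (9.5, -1.5): section is a regular 8-gon, circumradius r=9.5; Subtracting the remaining from the first: starting from the r=4 cylinder, the r=9.5 cylinder at (9.5, -1.5) partially overlaps it — only the 16.18 mm² overlap (of its 255.27 mm²) is removed, clipping the outline — 1 connected region. The result has 1 disconnected region.

1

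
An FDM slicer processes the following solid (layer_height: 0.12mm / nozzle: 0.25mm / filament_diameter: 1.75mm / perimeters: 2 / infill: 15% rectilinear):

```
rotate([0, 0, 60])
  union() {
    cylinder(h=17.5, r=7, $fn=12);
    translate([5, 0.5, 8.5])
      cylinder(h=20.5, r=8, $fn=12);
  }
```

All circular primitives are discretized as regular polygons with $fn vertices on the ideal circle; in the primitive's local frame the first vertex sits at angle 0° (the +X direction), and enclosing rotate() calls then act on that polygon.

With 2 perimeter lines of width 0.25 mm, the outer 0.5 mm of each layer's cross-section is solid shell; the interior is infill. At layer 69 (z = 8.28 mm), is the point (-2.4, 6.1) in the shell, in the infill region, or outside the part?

At z = 8.28 mm: the r=7 cylinder contributes a regular 12-gon of circumradius 7; the cylinder at (5, 0.5) does not reach this height (z outside [8.5, 29]); Merging all regions: only the r=7 cylinder is present, so the union is just that shape — 1 connected region; (rotated 60° about Z; rotation is an isometry so areas/perimeters/island counts are preserved). Overall, the cross-section is a single solid region. Undo the 60° rotation: the query point maps to (4.083, 5.128) in the un-rotated model frame. The nearest boundary edge runs (6.06, 3.50)→(3.50, 6.06); distance from the point to it = 0.25 mm. The point is inside the cross-section, 0.25 mm from the nearest boundary — within the 0.5 mm shell band (2 × 0.25).

shell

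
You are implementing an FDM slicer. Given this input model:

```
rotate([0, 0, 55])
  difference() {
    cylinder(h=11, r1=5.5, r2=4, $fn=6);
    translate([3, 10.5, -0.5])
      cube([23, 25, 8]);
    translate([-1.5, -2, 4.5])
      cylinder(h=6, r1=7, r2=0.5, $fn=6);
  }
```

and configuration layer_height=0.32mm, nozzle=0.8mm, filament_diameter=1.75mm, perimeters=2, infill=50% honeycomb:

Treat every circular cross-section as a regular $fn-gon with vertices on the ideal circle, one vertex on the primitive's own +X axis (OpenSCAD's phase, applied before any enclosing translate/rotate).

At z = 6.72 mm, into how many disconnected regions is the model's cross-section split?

At z = 6.72 mm: the cone contributes a regular 6-gon of circumradius 4.584 (interpolated between r1=5.5 and r2=4 at t=0.611); the cube at (3, 10.5) is present — its section is the full 23×25 rectangle; the cone at (-1.5, -2): at t=0.370 of its height the radius interpolates to r₁+(r₂−r₁)t = 4.595, giving a regular 6-gon of that circumradius; Taking the first minus the rest: starting from the cone, the 23×25 cube at (3, 10.5) misses the remaining region (no effect); the cone at (-1.5, -2) partially overlaps it — only the 34.31 mm² overlap (of its 54.86 mm²) is removed, clipping the outline — 1 connected region; (whole slice rotated 55° about Z — lengths, areas and connectivity unchanged). The result has 1 disconnected region.

1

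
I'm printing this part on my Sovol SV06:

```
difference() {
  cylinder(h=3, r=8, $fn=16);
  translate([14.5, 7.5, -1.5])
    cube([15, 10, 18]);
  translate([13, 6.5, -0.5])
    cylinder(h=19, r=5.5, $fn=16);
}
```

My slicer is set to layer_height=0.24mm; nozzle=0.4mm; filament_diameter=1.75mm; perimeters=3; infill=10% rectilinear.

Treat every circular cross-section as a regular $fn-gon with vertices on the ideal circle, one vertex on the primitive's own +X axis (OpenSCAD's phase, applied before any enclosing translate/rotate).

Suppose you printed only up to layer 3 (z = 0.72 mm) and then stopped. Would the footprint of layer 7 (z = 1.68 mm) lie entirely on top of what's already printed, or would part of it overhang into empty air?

Compare the two slices. At z = 0.72: the cylinder: section is a regular 16-gon, circumradius r=8 (area = (16/2)·8.000²·sin(360°/16) = 195.93 mm²); the cube at (14.5, 7.5) is present — its section is the full 15×10 rectangle (area 150.00 mm²); the r=5.5 cylinder at (13, 6.5) gives a regular 16-gon of circumradius 5.5 (constant along its height) (area = (16/2)·5.500²·sin(360°/16) = 92.61 mm²); After the difference (first − rest): starting from the r=8 cylinder (195.93 mm²), the 15×10 cube at (14.5, 7.5) misses the remaining region (no effect); the r=5.5 cylinder at (13, 6.5) misses the remaining region (no effect) — area = 195.93 mm². At z = 1.68: the cylinder: section is a regular 16-gon, circumradius r=8 (area = (16/2)·8.000²·sin(360°/16) = 195.93 mm²); the cube at (14.5, 7.5) is present — its section is the full 15×10 rectangle (area 150.00 mm²); the r=5.5 cylinder at (13, 6.5) contributes a regular 16-gon of circumradius 5.5 (area = (16/2)·5.500²·sin(360°/16) = 92.61 mm²); Subtracting the remaining from the first: starting from the r=8 cylinder (195.93 mm²), the 15×10 cube at (14.5, 7.5) misses the remaining region (no effect); the r=5.5 cylinder at (13, 6.5) misses the remaining region (no effect) — area = 195.93 mm². Checking containment: the cross-section at z = 1.68 is a subset of the cross-section at z = 0.72.

entirely on top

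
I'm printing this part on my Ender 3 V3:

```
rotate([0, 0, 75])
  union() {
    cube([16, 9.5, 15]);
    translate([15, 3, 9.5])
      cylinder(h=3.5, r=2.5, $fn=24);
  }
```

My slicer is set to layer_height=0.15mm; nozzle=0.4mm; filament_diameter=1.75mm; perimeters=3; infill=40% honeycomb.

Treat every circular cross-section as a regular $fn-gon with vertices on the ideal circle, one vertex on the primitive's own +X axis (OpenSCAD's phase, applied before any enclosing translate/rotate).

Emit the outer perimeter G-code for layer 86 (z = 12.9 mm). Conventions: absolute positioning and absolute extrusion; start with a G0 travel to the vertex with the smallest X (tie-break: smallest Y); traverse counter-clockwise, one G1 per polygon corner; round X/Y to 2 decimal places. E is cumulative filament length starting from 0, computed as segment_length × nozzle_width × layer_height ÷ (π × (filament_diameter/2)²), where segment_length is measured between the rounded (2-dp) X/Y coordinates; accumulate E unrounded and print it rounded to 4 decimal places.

At z = 12.9 mm: the 16×9.5 cube contributes its full rectangle; the r=2.5 cylinder at (15, 3) contributes a regular 24-gon of circumradius 2.5; Merging all regions: the regions partially overlap (shared area 14.54 mm²), so overlapping operands fuse into one piece — 1 connected region; (rotated 75° about Z; rotation is an isometry so areas/perimeters/island counts are preserved). The outline is a single polygon with 15 vertices. Extrusion per mm of travel: 0.4 × 0.15 / (π × 0.875²) = 0.024945. Accumulating E over each segment gives final E = 1.3028.

G0 X-9.18 Y2.46 Z12.90
G1 X0.00 Y0.00 E0.2371
G1 X4.14 Y15.45 E0.6361
G1 X3.43 Y15.64 E0.6544
G1 X3.40 Y15.91 E0.6612
G1 X3.15 Y16.52 E0.6776
G1 X2.75 Y17.03 E0.6938
G1 X2.23 Y17.43 E0.7102
G1 X1.63 Y17.68 E0.7264
G1 X0.98 Y17.77 E0.7427
G1 X0.34 Y17.68 E0.7589
G1 X-0.27 Y17.43 E0.7753
G1 X-0.78 Y17.03 E0.7915
G1 X-0.95 Y16.82 E0.7982
G1 X-5.04 Y17.91 E0.9038
G1 X-9.18 Y2.46 E1.3028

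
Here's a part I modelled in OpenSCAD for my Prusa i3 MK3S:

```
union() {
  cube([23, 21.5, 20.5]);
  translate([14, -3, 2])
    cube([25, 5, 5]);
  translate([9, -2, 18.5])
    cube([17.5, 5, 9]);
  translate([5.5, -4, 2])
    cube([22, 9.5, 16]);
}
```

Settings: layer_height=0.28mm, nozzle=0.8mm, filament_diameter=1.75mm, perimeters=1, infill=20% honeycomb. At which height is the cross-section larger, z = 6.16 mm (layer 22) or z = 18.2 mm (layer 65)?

Layer 22 (z = 6.16): the 23×21.5 cube contributes its full rectangle (area 494.50 mm²); the 25×5 cube at (14, -3) contributes its full rectangle (area 125.00 mm²); the cube at (9, -2) does not reach this height (z outside [18.5, 27.5]); the cube at (5.5, -4) is present — its section is the full 22×9.5 rectangle (area 209.00 mm²); Taking the union: the regions partially overlap — summed areas 828.50 mm² minus the doubly-counted overlap 163.75 mm² gives 664.75 mm² — area = 664.75 mm². So its area = 664.75 mm². Layer 65 (z = 18.2): the cube (footprint 23×21.5) is included at this height (area 494.50 mm²); the cube at (14, -3) does not reach this height (z outside [2, 7]); the cube at (9, -2) does not reach this height (z outside [18.5, 27.5]); the cube at (5.5, -4) does not reach this height (z outside [2, 18]); Merging all regions: only the 23×21.5 cube is present, so the union is just that shape — area = 494.50 mm². So its area = 494.50 mm². Layer 22 is larger (664.75 vs 494.50 mm²).

layer 22 (z = 6.16 mm)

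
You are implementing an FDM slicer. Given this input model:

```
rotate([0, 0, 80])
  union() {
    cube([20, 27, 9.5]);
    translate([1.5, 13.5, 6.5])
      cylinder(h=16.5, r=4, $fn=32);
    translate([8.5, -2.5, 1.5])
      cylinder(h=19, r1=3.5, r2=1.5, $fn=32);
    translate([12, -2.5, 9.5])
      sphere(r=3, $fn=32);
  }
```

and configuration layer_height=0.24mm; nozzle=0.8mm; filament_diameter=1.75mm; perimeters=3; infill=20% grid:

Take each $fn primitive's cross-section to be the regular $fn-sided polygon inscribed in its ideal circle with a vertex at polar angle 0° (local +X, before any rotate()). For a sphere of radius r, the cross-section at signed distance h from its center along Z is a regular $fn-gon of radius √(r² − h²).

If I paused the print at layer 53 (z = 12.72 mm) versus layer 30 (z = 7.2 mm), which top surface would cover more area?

Layer 53 (z = 12.72): the cube is not intersected at this z (z outside [0, 9.5]); the r=4 cylinder at (1.5, 13.5) gives a regular 32-gon of circumradius 4 (constant along its height) (area = (32/2)·4.000²·sin(360°/32) = 49.94 mm²); the cone at (8.5, -2.5) contributes a regular 32-gon of circumradius 2.319 (interpolated between r1=3.5 and r2=1.5 at t=0.591) (area = (32/2)·2.319²·sin(360°/32) = 16.79 mm²); the sphere at (12, -2.5) is absent (|z−center|=3.220 > r=3); Merging all regions: the 2 present regions are separate (no shared area or edge), so areas and boundary lengths simply add and each stays a separate island — area = 66.73 mm²; (whole slice rotated 80° about Z — lengths, areas and connectivity unchanged). So its area = 66.73 mm². Layer 30 (z = 7.2): the 20×27 cube contributes its full rectangle (area 540.00 mm²); the r=4 cylinder at (1.5, 13.5) contributes a regular 32-gon of circumradius 4 (area = (32/2)·4.000²·sin(360°/32) = 49.94 mm²); the cone at (8.5, -2.5) (r1=3.5→r2=1.5) has section circumradius 2.900 here — a regular 32-gon (area = (32/2)·2.900²·sin(360°/32) = 26.25 mm²); the r=3 sphere at (12, -2.5) contributes a regular 32-gon of circumradius √(3²−2.3²) = 1.926 (area = (32/2)·1.926²·sin(360°/32) = 11.58 mm²); Combining (union): the regions partially overlap — summed areas 627.78 mm² minus the doubly-counted overlap 40.29 mm² gives 587.48 mm² — area = 587.48 mm²; (rotated 80° about Z; rotation is an isometry so areas/perimeters/island counts are preserved). So its area = 587.48 mm². Layer 30 is larger (587.48 vs 66.73 mm²).

layer 30 (z = 7.2 mm)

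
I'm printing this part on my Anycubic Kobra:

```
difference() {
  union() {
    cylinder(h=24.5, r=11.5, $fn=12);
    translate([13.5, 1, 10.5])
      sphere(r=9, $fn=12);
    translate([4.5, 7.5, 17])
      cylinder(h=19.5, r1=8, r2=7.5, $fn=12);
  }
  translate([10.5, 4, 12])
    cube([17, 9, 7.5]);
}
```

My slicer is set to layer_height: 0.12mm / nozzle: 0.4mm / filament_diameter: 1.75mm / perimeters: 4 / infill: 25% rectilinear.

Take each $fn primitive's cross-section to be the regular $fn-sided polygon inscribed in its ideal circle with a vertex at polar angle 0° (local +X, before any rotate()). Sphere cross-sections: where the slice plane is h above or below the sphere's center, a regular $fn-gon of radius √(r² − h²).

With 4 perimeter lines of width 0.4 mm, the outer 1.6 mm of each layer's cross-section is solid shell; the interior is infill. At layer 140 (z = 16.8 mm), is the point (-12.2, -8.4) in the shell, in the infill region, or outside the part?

outside

At z = 16.8 mm: the cylinder: section is a regular 12-gon, circumradius r=11.5; the r=9 sphere at (13.5, 1) contributes a regular 12-gon of circumradius √(9²−6.3²) = 6.427; the cone at (4.5, 7.5) does not reach this height (z outside [17, 36.5]); Merging all regions: the regions partially overlap (shared area 28.45 mm²), so overlapping operands fuse into one piece — 1 connected region; the cube at (10.5, 4) (footprint 17×9) is included at this height; Subtracting the remaining from the first: starting from the result so far, the 17×9 cube at (10.5, 4) partially overlaps it — only the 21.98 mm² overlap (of its 153.00 mm²) is removed, clipping the outline — 1 connected region. Overall, the cross-section is a single solid region. The nearest boundary edge runs (-5.75, -9.96)→(-9.96, -5.75); distance from the point to it = 3.46 mm. The point is not inside any of the regions above, so it lies outside the cross-section (3.46 mm from the nearest boundary).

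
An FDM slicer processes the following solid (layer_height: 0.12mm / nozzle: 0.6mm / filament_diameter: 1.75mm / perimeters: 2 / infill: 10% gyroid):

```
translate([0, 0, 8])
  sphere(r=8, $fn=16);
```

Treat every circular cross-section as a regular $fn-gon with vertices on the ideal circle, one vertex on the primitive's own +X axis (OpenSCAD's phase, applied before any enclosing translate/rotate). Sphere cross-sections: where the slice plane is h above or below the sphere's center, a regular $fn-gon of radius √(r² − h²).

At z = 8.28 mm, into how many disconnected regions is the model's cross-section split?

At z = 8.28 mm: the r=8 sphere slices to a regular 16-gon of circumradius 7.995 (√(r²−h²) with h=0.28 from center). The result has 1 disconnected region.

1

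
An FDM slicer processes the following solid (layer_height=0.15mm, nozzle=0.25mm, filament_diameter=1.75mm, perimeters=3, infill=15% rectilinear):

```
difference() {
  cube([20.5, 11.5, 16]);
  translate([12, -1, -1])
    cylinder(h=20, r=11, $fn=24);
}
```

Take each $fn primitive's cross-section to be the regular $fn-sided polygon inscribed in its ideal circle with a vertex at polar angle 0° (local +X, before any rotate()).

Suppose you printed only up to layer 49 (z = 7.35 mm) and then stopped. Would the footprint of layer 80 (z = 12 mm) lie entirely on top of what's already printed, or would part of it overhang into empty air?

Compare the two slices. At z = 7.35: the 20.5×11.5 cube contributes its full rectangle (area 235.75 mm²); the r=11 cylinder at (12, -1) gives a regular 24-gon of circumradius 11 (constant along its height) (area = (24/2)·11.000²·sin(360°/24) = 375.81 mm²); Taking the first minus the rest: starting from the 20.5×11.5 cube (235.75 mm²), the r=11 cylinder at (12, -1) partially overlaps it — only the 157.02 mm² overlap (of its 375.81 mm²) is removed, clipping the outline — area = 78.73 mm². At z = 12: the cube is present — its section is the full 20.5×11.5 rectangle (area 235.75 mm²); the r=11 cylinder at (12, -1) contributes a regular 24-gon of circumradius 11 (area = (24/2)·11.000²·sin(360°/24) = 375.81 mm²); Taking the first minus the rest: starting from the 20.5×11.5 cube (235.75 mm²), the r=11 cylinder at (12, -1) partially overlaps it — only the 157.02 mm² overlap (of its 375.81 mm²) is removed, clipping the outline — area = 78.73 mm². Checking containment: the cross-section at z = 12 is a subset of the cross-section at z = 7.35.

entirely on top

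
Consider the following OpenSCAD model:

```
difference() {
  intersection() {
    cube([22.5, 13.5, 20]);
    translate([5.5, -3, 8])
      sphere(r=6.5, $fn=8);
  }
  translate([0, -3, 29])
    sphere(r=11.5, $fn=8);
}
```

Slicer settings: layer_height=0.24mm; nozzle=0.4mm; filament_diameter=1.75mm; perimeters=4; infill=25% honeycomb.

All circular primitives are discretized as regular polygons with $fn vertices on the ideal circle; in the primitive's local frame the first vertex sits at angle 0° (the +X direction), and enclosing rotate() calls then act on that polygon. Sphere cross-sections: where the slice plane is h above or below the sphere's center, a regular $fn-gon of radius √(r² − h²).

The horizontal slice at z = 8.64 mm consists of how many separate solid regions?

At z = 8.64 mm: the 22.5×13.5 cube contributes its full rectangle; the r=6.5 sphere at (5.5, -3) slices to a regular 8-gon of circumradius 6.468 (√(r²−h²) with h=0.64 from center); Taking the intersection: the r=6.5 sphere at (5.5, -3) partially overlaps the 22.5×13.5 cube; clipping to the common part keeps 24.09 mm² — 1 connected region; the sphere at (0, -3) is absent (|z−center|=20.360 > r=11.5); After the difference (first − rest): none of the subtracted shapes is present at this height, so that combined region is unchanged — 1 connected region. The result has 1 disconnected region.

1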